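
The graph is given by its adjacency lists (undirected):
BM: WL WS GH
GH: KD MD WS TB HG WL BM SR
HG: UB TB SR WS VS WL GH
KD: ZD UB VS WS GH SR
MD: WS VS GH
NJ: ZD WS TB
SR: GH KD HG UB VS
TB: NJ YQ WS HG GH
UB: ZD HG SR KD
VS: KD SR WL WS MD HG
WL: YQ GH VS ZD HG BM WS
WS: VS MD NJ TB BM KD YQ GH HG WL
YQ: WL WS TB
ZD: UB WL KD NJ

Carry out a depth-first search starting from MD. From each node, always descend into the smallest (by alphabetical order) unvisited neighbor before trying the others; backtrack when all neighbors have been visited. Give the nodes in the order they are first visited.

MD, GH, BM, WL, HG, SR, KD, UB, ZD, NJ, TB, WS, VS, YQ

Visit MD
MD → GH
GH → BM
BM → WL
WL → HG
HG → SR
SR → KD
KD → UB
UB → ZD
ZD → NJ
NJ → TB
TB → WS
WS → VS
WS → YQ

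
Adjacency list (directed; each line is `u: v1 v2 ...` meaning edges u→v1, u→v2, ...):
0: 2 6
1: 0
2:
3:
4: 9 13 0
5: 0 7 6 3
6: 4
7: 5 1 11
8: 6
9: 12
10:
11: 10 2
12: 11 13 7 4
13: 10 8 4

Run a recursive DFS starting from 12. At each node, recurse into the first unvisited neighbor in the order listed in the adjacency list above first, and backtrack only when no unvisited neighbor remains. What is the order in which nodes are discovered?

12 11 10 2 13 8 6 4 9 0 7 5 3 1

Visit 12
12 → 11
11 → 10
11 → 2
12 → 13
13 → 8
8 → 6
6 → 4
4 → 9
4 → 0
12 → 7
7 → 5
5 → 3
7 → 1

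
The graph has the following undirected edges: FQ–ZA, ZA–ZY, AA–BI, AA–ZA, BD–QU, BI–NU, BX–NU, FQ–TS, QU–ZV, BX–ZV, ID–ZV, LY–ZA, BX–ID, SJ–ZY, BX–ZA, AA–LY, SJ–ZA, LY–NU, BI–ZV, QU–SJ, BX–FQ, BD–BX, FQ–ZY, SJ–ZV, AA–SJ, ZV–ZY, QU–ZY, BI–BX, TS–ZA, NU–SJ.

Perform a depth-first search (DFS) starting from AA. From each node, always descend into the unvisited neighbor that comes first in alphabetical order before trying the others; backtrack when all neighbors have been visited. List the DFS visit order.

Visit AA
AA → BI
BI → BX
BX → BD
BD → QU
QU → SJ
SJ → NU
NU → LY
LY → ZA
ZA → FQ
FQ → TS
FQ → ZY
ZY → ZV
ZV → ID

AA -> BI -> BX -> BD -> QU -> SJ -> NU -> LY -> ZA -> FQ -> TS -> ZY -> ZV -> ID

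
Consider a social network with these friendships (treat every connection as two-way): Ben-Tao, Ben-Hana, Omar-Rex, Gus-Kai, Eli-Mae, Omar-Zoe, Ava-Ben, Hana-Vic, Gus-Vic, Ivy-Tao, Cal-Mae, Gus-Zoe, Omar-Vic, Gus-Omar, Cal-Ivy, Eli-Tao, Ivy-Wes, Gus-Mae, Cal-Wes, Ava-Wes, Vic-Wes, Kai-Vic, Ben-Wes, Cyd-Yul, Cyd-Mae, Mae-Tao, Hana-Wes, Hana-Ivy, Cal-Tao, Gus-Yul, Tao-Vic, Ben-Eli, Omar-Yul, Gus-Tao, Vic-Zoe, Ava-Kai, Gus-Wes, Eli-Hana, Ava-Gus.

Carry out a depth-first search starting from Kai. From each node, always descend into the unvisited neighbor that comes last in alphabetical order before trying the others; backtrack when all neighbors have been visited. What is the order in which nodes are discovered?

Visit Kai
Kai → Vic
Vic → Zoe
Zoe → Omar
Omar → Yul
Yul → Gus
Gus → Wes
Wes → Ivy
Ivy → Tao
Tao → Mae
Mae → Eli
Eli → Hana
Hana → Ben
Ben → Ava
Mae → Cyd
Mae → Cal
Omar → Rex

Kai, Vic, Zoe, Omar, Yul, Gus, Wes, Ivy, Tao, Mae, Eli, Hana, Ben, Ava, Cyd, Cal, Rex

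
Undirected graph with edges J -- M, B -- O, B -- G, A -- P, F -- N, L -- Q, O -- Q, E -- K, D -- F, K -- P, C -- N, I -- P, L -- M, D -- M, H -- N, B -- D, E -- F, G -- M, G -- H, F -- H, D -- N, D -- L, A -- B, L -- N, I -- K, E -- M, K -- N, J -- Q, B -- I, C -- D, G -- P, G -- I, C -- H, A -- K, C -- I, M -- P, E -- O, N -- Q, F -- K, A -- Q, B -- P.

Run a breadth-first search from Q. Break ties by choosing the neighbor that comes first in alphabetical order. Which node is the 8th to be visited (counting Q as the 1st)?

K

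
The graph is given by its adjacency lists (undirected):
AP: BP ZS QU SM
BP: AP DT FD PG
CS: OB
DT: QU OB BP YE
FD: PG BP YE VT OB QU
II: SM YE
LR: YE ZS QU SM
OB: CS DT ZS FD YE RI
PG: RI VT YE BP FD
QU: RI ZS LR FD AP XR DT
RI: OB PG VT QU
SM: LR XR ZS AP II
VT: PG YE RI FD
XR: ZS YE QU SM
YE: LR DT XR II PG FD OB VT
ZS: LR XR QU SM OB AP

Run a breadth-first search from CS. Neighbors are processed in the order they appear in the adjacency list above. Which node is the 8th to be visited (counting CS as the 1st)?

Visit CS; enqueue OB → queue [OB]
Visit OB; enqueue DT, ZS, FD, YE, RI → queue [DT, ZS, FD, YE, RI]
Visit DT; enqueue QU, BP → queue [ZS, FD, YE, RI, QU, BP]
Visit ZS; enqueue LR, XR, SM, AP → queue [FD, YE, RI, QU, BP, LR, XR, SM, AP]
Visit FD; enqueue PG, VT → queue [YE, RI, QU, BP, LR, XR, SM, AP, PG, VT]
Visit YE; enqueue II → queue [RI, QU, BP, LR, XR, SM, AP, PG, VT, II]
Visit RI → queue [QU, BP, LR, XR, SM, AP, PG, VT, II]
Visit QU → queue [BP, LR, XR, SM, AP, PG, VT, II]
Visit BP → queue [LR, XR, SM, AP, PG, VT, II]
Visit LR → queue [XR, SM, AP, PG, VT, II]
Visit XR → queue [SM, AP, PG, VT, II]
Visit SM → queue [AP, PG, VT, II]
Visit AP → queue [PG, VT, II]
Visit PG → queue [VT, II]
Visit VT → queue [II]
Visit II → queue []

Visit order: CS, OB, DT, ZS, FD, YE, RI, QU, BP, LR, XR, SM, AP, PG, VT, II

QU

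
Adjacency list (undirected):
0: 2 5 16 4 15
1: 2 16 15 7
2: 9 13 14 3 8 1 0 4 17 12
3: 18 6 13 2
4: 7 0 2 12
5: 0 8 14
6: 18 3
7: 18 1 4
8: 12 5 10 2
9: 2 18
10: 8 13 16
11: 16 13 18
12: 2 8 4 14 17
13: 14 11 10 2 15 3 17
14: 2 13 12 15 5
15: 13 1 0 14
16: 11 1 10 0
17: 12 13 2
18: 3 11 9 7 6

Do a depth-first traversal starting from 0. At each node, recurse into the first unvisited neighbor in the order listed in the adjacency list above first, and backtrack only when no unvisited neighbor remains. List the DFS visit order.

0, 2, 9, 18, 3, 6, 13, 14, 12, 8, 5, 10, 16, 11, 1, 15, 7, 4, 17

Visit 0
0 → 2
2 → 9
9 → 18
18 → 3
3 → 6
3 → 13
13 → 14
14 → 12
12 → 8
8 → 5
8 → 10
10 → 16
16 → 11
16 → 1
1 → 15
1 → 7
7 → 4
12 → 17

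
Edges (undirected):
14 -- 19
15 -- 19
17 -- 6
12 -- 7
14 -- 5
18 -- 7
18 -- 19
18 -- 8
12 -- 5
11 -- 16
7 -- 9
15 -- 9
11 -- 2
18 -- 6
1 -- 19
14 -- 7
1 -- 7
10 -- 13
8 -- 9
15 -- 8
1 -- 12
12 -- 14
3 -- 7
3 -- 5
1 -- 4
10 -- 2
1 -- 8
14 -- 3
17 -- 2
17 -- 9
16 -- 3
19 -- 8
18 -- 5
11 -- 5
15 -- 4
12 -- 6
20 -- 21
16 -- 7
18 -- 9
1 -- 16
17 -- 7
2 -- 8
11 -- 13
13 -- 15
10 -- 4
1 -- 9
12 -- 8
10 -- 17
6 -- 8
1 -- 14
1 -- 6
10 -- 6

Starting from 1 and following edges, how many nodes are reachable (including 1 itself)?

19

BFS from 1 visits: 1, 19, 16, 14, 12, 9, 8, 7, 6, 4, 18, 15, 11, 3, 5, 17, 2, 10, 13
Reachable nodes: 19 of 21 total.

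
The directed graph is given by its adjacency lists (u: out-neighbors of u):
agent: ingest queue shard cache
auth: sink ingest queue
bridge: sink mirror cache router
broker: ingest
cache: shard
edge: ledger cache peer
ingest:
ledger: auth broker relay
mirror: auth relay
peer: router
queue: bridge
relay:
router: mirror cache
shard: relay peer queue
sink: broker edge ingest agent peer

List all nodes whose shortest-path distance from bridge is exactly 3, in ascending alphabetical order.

Level 0: bridge
Level 1: cache, mirror, router, sink
Level 2: agent, auth, broker, edge, ingest, peer, relay, shard
Level 3: ledger, queue

ledger, queue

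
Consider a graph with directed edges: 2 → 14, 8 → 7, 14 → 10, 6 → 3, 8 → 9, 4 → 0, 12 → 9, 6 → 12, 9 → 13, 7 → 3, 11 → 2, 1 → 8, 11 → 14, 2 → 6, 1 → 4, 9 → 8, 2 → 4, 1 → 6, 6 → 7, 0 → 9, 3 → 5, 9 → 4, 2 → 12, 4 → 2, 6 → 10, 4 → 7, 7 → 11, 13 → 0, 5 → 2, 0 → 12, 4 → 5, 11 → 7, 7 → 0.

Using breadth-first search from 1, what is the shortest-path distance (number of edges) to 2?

2

Level 0: 1
Level 1: 4, 6, 8
Level 2: 0, 2, 3, 5, 7, 9, 10, 12
Level 3: 11, 13, 14
2 first appears at level 2.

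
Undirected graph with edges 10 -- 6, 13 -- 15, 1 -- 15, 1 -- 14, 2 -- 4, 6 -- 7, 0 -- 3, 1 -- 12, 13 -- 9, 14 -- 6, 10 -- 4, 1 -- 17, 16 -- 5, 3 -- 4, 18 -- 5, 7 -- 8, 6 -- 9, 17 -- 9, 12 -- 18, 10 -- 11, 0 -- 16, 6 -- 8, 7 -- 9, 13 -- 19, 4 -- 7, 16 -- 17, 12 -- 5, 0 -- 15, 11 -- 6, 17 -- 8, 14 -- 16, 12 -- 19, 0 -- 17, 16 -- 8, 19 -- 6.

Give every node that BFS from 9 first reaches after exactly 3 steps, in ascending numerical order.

Level 0: 9
Level 1: 6, 7, 13, 17
Level 2: 0, 1, 4, 8, 10, 11, 14, 15, 16, 19
Level 3: 2, 3, 5, 12
Level 4: 18

2, 3, 5, 12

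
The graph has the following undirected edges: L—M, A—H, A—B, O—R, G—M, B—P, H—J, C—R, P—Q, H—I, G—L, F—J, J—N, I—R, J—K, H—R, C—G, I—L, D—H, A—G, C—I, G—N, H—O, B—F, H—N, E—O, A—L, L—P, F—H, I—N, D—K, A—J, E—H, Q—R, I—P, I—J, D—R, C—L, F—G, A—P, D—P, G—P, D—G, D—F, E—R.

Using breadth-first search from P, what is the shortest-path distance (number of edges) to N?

2

Level 0: P
Level 1: A, B, D, G, I, L, Q
Level 2: C, F, H, J, K, M, N, R
Level 3: E, O
N first appears at level 2.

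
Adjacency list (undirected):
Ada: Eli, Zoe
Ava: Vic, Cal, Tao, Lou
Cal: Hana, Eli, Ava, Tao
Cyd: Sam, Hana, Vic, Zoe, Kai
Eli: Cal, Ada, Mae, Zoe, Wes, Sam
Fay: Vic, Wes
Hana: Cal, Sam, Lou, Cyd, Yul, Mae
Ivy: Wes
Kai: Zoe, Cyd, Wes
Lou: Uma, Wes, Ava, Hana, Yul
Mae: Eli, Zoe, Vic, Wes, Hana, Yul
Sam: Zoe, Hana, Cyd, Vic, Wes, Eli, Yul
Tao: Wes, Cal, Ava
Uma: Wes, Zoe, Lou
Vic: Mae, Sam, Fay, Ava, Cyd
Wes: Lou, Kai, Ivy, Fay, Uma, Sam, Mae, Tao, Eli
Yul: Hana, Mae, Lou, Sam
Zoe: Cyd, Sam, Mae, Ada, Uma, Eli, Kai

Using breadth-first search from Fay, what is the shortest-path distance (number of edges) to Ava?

Level 0: Fay
Level 1: Vic, Wes
Level 2: Ava, Cyd, Eli, Ivy, Kai, Lou, Mae, Sam, Tao, Uma
Level 3: Ada, Cal, Hana, Yul, Zoe
Ava first appears at level 2.

2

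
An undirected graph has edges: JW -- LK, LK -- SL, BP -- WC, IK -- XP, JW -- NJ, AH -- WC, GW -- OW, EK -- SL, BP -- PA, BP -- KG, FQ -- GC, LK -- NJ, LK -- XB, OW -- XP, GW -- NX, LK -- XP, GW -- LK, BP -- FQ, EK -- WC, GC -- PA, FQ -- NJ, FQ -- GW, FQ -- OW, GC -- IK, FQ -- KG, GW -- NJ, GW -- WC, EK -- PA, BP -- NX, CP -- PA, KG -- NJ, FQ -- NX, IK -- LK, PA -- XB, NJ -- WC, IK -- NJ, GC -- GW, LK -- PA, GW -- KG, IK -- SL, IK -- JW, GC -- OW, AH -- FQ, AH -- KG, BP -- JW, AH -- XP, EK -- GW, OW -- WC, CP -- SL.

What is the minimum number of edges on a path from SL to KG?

Level 0: SL
Level 1: CP, EK, IK, LK
Level 2: GC, GW, JW, NJ, PA, WC, XB, XP
Level 3: AH, BP, FQ, KG, NX, OW
KG first appears at level 3.

3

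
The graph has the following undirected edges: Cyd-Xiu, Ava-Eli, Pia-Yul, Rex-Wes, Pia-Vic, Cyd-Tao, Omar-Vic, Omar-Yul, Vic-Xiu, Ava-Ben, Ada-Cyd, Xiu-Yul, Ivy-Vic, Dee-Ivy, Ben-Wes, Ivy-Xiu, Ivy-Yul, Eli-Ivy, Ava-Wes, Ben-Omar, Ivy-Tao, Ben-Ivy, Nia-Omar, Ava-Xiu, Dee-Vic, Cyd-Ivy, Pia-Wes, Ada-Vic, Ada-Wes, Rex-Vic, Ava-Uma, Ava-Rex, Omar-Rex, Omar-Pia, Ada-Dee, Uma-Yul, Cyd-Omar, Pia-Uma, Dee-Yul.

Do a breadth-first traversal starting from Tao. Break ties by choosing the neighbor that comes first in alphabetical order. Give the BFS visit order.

Tao, Cyd, Ivy, Ada, Omar, Xiu, Ben, Dee, Eli, Vic, Yul, Wes, Nia, Pia, Rex, Ava, Uma

Visit Tao; enqueue Cyd, Ivy → queue [Cyd, Ivy]
Visit Cyd; enqueue Ada, Omar, Xiu → queue [Ivy, Ada, Omar, Xiu]
Visit Ivy; enqueue Ben, Dee, Eli, Vic, Yul → queue [Ada, Omar, Xiu, Ben, Dee, Eli, Vic, Yul]
Visit Ada; enqueue Wes → queue [Omar, Xiu, Ben, Dee, Eli, Vic, Yul, Wes]
Visit Omar; enqueue Nia, Pia, Rex → queue [Xiu, Ben, Dee, Eli, Vic, Yul, Wes, Nia, Pia, Rex]
Visit Xiu; enqueue Ava → queue [Ben, Dee, Eli, Vic, Yul, Wes, Nia, Pia, Rex, Ava]
Visit Ben → queue [Dee, Eli, Vic, Yul, Wes, Nia, Pia, Rex, Ava]
Visit Dee → queue [Eli, Vic, Yul, Wes, Nia, Pia, Rex, Ava]
Visit Eli → queue [Vic, Yul, Wes, Nia, Pia, Rex, Ava]
Visit Vic → queue [Yul, Wes, Nia, Pia, Rex, Ava]
Visit Yul; enqueue Uma → queue [Wes, Nia, Pia, Rex, Ava, Uma]
Visit Wes → queue [Nia, Pia, Rex, Ava, Uma]
Visit Nia → queue [Pia, Rex, Ava, Uma]
Visit Pia → queue [Rex, Ava, Uma]
Visit Rex → queue [Ava, Uma]
Visit Ava → queue [Uma]
Visit Uma → queue []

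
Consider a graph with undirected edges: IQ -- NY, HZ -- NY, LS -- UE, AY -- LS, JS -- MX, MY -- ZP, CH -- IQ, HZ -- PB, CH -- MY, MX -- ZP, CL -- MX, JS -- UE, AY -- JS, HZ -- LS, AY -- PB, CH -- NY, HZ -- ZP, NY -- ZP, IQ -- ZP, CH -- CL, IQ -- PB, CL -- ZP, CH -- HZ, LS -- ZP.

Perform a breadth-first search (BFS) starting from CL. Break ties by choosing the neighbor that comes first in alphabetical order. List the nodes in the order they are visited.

Visit CL; enqueue CH, MX, ZP → queue [CH, MX, ZP]
Visit CH; enqueue HZ, IQ, MY, NY → queue [MX, ZP, HZ, IQ, MY, NY]
Visit MX; enqueue JS → queue [ZP, HZ, IQ, MY, NY, JS]
Visit ZP; enqueue LS → queue [HZ, IQ, MY, NY, JS, LS]
Visit HZ; enqueue PB → queue [IQ, MY, NY, JS, LS, PB]
Visit IQ → queue [MY, NY, JS, LS, PB]
Visit MY → queue [NY, JS, LS, PB]
Visit NY → queue [JS, LS, PB]
Visit JS; enqueue AY, UE → queue [LS, PB, AY, UE]
Visit LS → queue [PB, AY, UE]
Visit PB → queue [AY, UE]
Visit AY → queue [UE]
Visit UE → queue []

CL, CH, MX, ZP, HZ, IQ, MY, NY, JS, LS, PB, AY, UE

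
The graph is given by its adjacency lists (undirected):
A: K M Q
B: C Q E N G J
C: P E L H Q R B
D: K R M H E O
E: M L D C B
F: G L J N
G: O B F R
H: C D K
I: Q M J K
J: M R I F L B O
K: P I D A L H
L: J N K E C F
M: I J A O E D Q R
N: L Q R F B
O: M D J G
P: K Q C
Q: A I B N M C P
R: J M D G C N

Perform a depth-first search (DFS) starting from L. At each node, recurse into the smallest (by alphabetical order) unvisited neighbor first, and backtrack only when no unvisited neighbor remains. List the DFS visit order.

Visit L
L → C
C → B
B → E
E → D
D → H
H → K
K → A
A → M
M → I
I → J
J → F
F → G
G → O
G → R
R → N
N → Q
Q → P

L → C → B → E → D → H → K → A → M → I → J → F → G → O → R → N → Q → P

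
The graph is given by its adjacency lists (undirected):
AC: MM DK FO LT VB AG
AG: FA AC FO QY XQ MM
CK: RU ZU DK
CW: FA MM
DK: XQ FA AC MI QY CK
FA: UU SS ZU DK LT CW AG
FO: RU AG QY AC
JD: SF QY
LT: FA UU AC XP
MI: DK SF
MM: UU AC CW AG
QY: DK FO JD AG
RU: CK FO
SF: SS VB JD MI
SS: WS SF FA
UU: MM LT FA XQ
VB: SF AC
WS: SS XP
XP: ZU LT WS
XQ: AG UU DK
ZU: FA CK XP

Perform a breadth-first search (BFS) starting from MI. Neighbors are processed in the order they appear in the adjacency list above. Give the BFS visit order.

Visit MI; enqueue DK, SF → queue [DK, SF]
Visit DK; enqueue XQ, FA, AC, QY, CK → queue [SF, XQ, FA, AC, QY, CK]
Visit SF; enqueue SS, VB, JD → queue [XQ, FA, AC, QY, CK, SS, VB, JD]
Visit XQ; enqueue AG, UU → queue [FA, AC, QY, CK, SS, VB, JD, AG, UU]
Visit FA; enqueue ZU, LT, CW → queue [AC, QY, CK, SS, VB, JD, AG, UU, ZU, LT, CW]
Visit AC; enqueue MM, FO → queue [QY, CK, SS, VB, JD, AG, UU, ZU, LT, CW, MM, FO]
Visit QY → queue [CK, SS, VB, JD, AG, UU, ZU, LT, CW, MM, FO]
Visit CK; enqueue RU → queue [SS, VB, JD, AG, UU, ZU, LT, CW, MM, FO, RU]
Visit SS; enqueue WS → queue [VB, JD, AG, UU, ZU, LT, CW, MM, FO, RU, WS]
Visit VB → queue [JD, AG, UU, ZU, LT, CW, MM, FO, RU, WS]
Visit JD → queue [AG, UU, ZU, LT, CW, MM, FO, RU, WS]
Visit AG → queue [UU, ZU, LT, CW, MM, FO, RU, WS]
Visit UU → queue [ZU, LT, CW, MM, FO, RU, WS]
Visit ZU; enqueue XP → queue [LT, CW, MM, FO, RU, WS, XP]
Visit LT → queue [CW, MM, FO, RU, WS, XP]
Visit CW → queue [MM, FO, RU, WS, XP]
Visit MM → queue [FO, RU, WS, XP]
Visit FO → queue [RU, WS, XP]
Visit RU → queue [WS, XP]
Visit WS → queue [XP]
Visit XP → queue []

MI DK SF XQ FA AC QY CK SS VB JD AG UU ZU LT CW MM FO RU WS XP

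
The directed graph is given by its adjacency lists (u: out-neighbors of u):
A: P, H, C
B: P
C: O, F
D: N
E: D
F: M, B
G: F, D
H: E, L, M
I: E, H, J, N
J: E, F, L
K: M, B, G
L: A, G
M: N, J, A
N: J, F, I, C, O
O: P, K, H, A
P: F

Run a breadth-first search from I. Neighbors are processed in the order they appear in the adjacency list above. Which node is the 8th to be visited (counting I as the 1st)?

M

Visit I; enqueue E, H, J, N → queue [E, H, J, N]
Visit E; enqueue D → queue [H, J, N, D]
Visit H; enqueue L, M → queue [J, N, D, L, M]
Visit J; enqueue F → queue [N, D, L, M, F]
Visit N; enqueue C, O → queue [D, L, M, F, C, O]
Visit D → queue [L, M, F, C, O]
Visit L; enqueue A, G → queue [M, F, C, O, A, G]
Visit M → queue [F, C, O, A, G]
Visit F; enqueue B → queue [C, O, A, G, B]
Visit C → queue [O, A, G, B]
Visit O; enqueue P, K → queue [A, G, B, P, K]
Visit A → queue [G, B, P, K]
Visit G → queue [B, P, K]
Visit B → queue [P, K]
Visit P → queue [K]
Visit K → queue []

Visit order: I, E, H, J, N, D, L, M, F, C, O, A, G, B, P, K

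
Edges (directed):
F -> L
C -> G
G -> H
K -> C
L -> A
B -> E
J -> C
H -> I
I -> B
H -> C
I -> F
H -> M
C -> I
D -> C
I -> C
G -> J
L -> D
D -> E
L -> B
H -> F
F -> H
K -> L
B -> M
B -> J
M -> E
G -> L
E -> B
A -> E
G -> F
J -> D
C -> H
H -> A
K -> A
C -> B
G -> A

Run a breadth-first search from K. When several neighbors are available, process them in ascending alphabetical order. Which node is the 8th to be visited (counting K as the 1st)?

H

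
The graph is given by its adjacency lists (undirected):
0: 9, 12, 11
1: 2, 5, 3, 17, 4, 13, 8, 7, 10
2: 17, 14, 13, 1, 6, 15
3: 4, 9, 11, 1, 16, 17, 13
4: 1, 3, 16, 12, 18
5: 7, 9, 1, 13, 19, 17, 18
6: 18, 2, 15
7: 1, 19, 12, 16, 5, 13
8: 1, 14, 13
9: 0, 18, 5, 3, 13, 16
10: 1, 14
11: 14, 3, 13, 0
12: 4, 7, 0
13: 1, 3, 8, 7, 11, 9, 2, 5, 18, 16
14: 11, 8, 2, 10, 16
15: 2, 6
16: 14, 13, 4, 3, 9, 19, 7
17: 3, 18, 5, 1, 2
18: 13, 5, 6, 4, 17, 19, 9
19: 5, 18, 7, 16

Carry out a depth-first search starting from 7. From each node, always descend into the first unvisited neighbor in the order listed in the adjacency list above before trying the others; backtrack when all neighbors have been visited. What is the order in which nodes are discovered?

7, 1, 2, 17, 3, 4, 16, 14, 11, 13, 8, 9, 0, 12, 18, 5, 19, 6, 15, 10

Visit 7
7 → 1
1 → 2
2 → 17
17 → 3
3 → 4
4 → 16
16 → 14
14 → 11
11 → 13
13 → 8
13 → 9
9 → 0
0 → 12
9 → 18
18 → 5
5 → 19
18 → 6
6 → 15
14 → 10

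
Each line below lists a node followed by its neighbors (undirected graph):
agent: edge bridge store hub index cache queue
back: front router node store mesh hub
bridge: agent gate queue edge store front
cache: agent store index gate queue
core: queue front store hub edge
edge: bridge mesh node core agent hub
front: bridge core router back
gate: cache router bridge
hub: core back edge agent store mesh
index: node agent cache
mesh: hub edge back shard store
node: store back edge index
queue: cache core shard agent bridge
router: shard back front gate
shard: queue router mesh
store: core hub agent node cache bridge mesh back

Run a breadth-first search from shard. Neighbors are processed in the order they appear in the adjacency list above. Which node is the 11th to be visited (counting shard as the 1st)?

Visit shard; enqueue queue, router, mesh → queue [queue, router, mesh]
Visit queue; enqueue cache, core, agent, bridge → queue [router, mesh, cache, core, agent, bridge]
Visit router; enqueue back, front, gate → queue [mesh, cache, core, agent, bridge, back, front, gate]
Visit mesh; enqueue hub, edge, store → queue [cache, core, agent, bridge, back, front, gate, hub, edge, store]
Visit cache; enqueue index → queue [core, agent, bridge, back, front, gate, hub, edge, store, index]
Visit core → queue [agent, bridge, back, front, gate, hub, edge, store, index]
Visit agent → queue [bridge, back, front, gate, hub, edge, store, index]
Visit bridge → queue [back, front, gate, hub, edge, store, index]
Visit back; enqueue node → queue [front, gate, hub, edge, store, index, node]
Visit front → queue [gate, hub, edge, store, index, node]
Visit gate → queue [hub, edge, store, index, node]
Visit hub → queue [edge, store, index, node]
Visit edge → queue [store, index, node]
Visit store → queue [index, node]
Visit index → queue [node]
Visit node → queue []

Visit order: shard, queue, router, mesh, cache, core, agent, bridge, back, front, gate, hub, edge, store, index, node

gate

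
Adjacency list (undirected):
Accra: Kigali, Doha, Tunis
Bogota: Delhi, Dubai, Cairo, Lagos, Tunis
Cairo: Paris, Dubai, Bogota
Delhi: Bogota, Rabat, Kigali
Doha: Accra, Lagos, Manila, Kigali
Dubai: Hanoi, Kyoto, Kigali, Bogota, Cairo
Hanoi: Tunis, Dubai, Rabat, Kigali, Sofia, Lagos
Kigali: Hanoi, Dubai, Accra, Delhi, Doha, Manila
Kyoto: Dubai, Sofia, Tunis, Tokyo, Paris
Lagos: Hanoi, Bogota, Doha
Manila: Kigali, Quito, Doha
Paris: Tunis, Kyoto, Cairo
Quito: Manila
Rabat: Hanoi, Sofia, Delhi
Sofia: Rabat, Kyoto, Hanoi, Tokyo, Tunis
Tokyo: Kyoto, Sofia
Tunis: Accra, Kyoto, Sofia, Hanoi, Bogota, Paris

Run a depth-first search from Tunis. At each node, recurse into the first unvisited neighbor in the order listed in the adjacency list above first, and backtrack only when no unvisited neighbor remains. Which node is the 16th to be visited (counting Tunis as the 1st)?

Quito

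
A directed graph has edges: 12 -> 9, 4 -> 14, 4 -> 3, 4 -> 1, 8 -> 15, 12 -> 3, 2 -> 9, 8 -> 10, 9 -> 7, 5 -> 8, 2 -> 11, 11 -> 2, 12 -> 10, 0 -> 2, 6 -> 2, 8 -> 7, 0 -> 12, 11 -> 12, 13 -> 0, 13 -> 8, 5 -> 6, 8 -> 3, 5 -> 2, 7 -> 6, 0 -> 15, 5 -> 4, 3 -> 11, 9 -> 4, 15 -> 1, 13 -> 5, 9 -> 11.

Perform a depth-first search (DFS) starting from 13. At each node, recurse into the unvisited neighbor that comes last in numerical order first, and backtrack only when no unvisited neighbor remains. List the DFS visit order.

13 → 8 → 15 → 1 → 10 → 7 → 6 → 2 → 11 → 12 → 9 → 4 → 14 → 3 → 5 → 0

Visit 13
13 → 8
8 → 15
15 → 1
8 → 10
8 → 7
7 → 6
6 → 2
2 → 11
11 → 12
12 → 9
9 → 4
4 → 14
4 → 3
13 → 5
13 → 0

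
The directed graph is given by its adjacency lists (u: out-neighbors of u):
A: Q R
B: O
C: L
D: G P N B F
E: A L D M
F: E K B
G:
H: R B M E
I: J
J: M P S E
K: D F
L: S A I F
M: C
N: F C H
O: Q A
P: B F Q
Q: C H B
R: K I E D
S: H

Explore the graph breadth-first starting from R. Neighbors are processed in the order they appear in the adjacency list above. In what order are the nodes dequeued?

Visit R; enqueue K, I, E, D → queue [K, I, E, D]
Visit K; enqueue F → queue [I, E, D, F]
Visit I; enqueue J → queue [E, D, F, J]
Visit E; enqueue A, L, M → queue [D, F, J, A, L, M]
Visit D; enqueue G, P, N, B → queue [F, J, A, L, M, G, P, N, B]
Visit F → queue [J, A, L, M, G, P, N, B]
Visit J; enqueue S → queue [A, L, M, G, P, N, B, S]
Visit A; enqueue Q → queue [L, M, G, P, N, B, S, Q]
Visit L → queue [M, G, P, N, B, S, Q]
Visit M; enqueue C → queue [G, P, N, B, S, Q, C]
Visit G → queue [P, N, B, S, Q, C]
Visit P → queue [N, B, S, Q, C]
Visit N; enqueue H → queue [B, S, Q, C, H]
Visit B; enqueue O → queue [S, Q, C, H, O]
Visit S → queue [Q, C, H, O]
Visit Q → queue [C, H, O]
Visit C → queue [H, O]
Visit H → queue [O]
Visit O → queue []

R -> K -> I -> E -> D -> F -> J -> A -> L -> M -> G -> P -> N -> B -> S -> Q -> C -> H -> O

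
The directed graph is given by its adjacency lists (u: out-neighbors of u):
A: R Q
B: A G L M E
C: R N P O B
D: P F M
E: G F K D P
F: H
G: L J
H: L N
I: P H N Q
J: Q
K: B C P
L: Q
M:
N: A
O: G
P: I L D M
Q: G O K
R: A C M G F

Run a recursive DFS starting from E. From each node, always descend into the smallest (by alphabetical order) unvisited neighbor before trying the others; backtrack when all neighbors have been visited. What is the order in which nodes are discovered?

Visit E
E → D
D → F
F → H
H → L
L → Q
Q → G
G → J
Q → K
K → B
B → A
A → R
R → C
C → N
C → O
C → P
P → I
P → M

E D F H L Q G J K B A R C N O P I M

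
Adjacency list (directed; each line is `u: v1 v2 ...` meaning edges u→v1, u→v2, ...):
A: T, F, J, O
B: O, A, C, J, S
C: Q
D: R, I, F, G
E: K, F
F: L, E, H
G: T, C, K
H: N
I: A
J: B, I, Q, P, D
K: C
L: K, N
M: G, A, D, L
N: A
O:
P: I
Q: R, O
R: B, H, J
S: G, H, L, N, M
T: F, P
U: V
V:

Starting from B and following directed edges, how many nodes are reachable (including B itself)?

20

BFS from B visits: B, S, O, J, C, A, N, M, L, H, G, Q, P, I, D, T, F, K, R, E
Reachable nodes: 20 of 22 total.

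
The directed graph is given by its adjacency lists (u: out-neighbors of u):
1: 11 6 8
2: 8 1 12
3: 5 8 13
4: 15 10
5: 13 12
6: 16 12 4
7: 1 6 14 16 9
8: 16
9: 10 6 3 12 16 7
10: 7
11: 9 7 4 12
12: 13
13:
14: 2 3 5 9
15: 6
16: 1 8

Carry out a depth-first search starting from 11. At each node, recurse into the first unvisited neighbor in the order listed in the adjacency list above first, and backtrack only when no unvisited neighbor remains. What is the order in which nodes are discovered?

11, 9, 10, 7, 1, 6, 16, 8, 12, 13, 4, 15, 14, 2, 3, 5

Visit 11
11 → 9
9 → 10
10 → 7
7 → 1
1 → 6
6 → 16
16 → 8
6 → 12
12 → 13
6 → 4
4 → 15
7 → 14
14 → 2
14 → 3
3 → 5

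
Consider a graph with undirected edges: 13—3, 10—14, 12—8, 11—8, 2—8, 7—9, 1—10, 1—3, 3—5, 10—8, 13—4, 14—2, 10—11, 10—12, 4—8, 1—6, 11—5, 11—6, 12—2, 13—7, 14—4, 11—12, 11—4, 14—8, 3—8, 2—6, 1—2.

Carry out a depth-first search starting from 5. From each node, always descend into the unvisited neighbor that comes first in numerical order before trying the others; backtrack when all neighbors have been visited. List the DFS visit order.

5 -> 3 -> 1 -> 2 -> 6 -> 11 -> 4 -> 8 -> 10 -> 12 -> 14 -> 13 -> 7 -> 9

Visit 5
5 → 3
3 → 1
1 → 2
2 → 6
6 → 11
11 → 4
4 → 8
8 → 10
10 → 12
10 → 14
4 → 13
13 → 7
7 → 9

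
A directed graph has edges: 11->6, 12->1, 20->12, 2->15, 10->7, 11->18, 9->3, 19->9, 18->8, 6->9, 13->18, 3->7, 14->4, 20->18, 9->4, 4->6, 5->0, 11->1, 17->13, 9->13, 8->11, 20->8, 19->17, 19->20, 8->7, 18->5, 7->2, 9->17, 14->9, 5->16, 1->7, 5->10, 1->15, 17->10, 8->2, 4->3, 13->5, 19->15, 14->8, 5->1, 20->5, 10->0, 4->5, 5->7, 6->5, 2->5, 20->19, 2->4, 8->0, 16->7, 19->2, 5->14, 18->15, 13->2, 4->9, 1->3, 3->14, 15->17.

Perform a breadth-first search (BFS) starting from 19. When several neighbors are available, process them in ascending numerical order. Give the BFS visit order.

19, 2, 9, 15, 17, 20, 4, 5, 3, 13, 10, 8, 12, 18, 6, 0, 1, 7, 14, 16, 11

Visit 19; enqueue 2, 9, 15, 17, 20 → queue [2, 9, 15, 17, 20]
Visit 2; enqueue 4, 5 → queue [9, 15, 17, 20, 4, 5]
Visit 9; enqueue 3, 13 → queue [15, 17, 20, 4, 5, 3, 13]
Visit 15 → queue [17, 20, 4, 5, 3, 13]
Visit 17; enqueue 10 → queue [20, 4, 5, 3, 13, 10]
Visit 20; enqueue 8, 12, 18 → queue [4, 5, 3, 13, 10, 8, 12, 18]
Visit 4; enqueue 6 → queue [5, 3, 13, 10, 8, 12, 18, 6]
Visit 5; enqueue 0, 1, 7, 14, 16 → queue [3, 13, 10, 8, 12, 18, 6, 0, 1, 7, 14, 16]
Visit 3 → queue [13, 10, 8, 12, 18, 6, 0, 1, 7, 14, 16]
Visit 13 → queue [10, 8, 12, 18, 6, 0, 1, 7, 14, 16]
Visit 10 → queue [8, 12, 18, 6, 0, 1, 7, 14, 16]
Visit 8; enqueue 11 → queue [12, 18, 6, 0, 1, 7, 14, 16, 11]
Visit 12 → queue [18, 6, 0, 1, 7, 14, 16, 11]
Visit 18 → queue [6, 0, 1, 7, 14, 16, 11]
Visit 6 → queue [0, 1, 7, 14, 16, 11]
Visit 0 → queue [1, 7, 14, 16, 11]
Visit 1 → queue [7, 14, 16, 11]
Visit 7 → queue [14, 16, 11]
Visit 14 → queue [16, 11]
Visit 16 → queue [11]
Visit 11 → queue []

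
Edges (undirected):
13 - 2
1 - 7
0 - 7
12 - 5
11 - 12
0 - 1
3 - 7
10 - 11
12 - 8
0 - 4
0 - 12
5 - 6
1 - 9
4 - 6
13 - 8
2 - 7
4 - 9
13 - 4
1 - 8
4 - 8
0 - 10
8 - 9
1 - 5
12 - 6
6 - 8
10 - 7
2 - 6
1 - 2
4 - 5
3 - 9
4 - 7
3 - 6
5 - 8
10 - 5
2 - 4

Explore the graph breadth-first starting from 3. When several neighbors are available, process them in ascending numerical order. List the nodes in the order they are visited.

Visit 3; enqueue 6, 7, 9 → queue [6, 7, 9]
Visit 6; enqueue 2, 4, 5, 8, 12 → queue [7, 9, 2, 4, 5, 8, 12]
Visit 7; enqueue 0, 1, 10 → queue [9, 2, 4, 5, 8, 12, 0, 1, 10]
Visit 9 → queue [2, 4, 5, 8, 12, 0, 1, 10]
Visit 2; enqueue 13 → queue [4, 5, 8, 12, 0, 1, 10, 13]
Visit 4 → queue [5, 8, 12, 0, 1, 10, 13]
Visit 5 → queue [8, 12, 0, 1, 10, 13]
Visit 8 → queue [12, 0, 1, 10, 13]
Visit 12; enqueue 11 → queue [0, 1, 10, 13, 11]
Visit 0 → queue [1, 10, 13, 11]
Visit 1 → queue [10, 13, 11]
Visit 10 → queue [13, 11]
Visit 13 → queue [11]
Visit 11 → queue []

3, 6, 7, 9, 2, 4, 5, 8, 12, 0, 1, 10, 13, 11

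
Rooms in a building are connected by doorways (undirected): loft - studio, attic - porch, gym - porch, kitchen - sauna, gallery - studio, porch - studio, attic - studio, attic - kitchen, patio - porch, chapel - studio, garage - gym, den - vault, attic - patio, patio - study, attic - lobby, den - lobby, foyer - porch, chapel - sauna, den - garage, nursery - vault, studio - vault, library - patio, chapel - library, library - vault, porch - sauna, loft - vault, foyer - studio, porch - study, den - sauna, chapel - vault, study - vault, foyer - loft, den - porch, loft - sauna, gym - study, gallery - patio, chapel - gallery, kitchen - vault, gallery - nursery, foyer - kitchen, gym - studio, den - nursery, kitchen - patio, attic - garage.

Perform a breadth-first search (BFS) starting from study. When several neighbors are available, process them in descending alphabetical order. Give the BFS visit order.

Visit study; enqueue vault, porch, patio, gym → queue [vault, porch, patio, gym]
Visit vault; enqueue studio, nursery, loft, library, kitchen, den, chapel → queue [porch, patio, gym, studio, nursery, loft, library, kitchen, den, chapel]
Visit porch; enqueue sauna, foyer, attic → queue [patio, gym, studio, nursery, loft, library, kitchen, den, chapel, sauna, foyer, attic]
Visit patio; enqueue gallery → queue [gym, studio, nursery, loft, library, kitchen, den, chapel, sauna, foyer, attic, gallery]
Visit gym; enqueue garage → queue [studio, nursery, loft, library, kitchen, den, chapel, sauna, foyer, attic, gallery, garage]
Visit studio → queue [nursery, loft, library, kitchen, den, chapel, sauna, foyer, attic, gallery, garage]
Visit nursery → queue [loft, library, kitchen, den, chapel, sauna, foyer, attic, gallery, garage]
Visit loft → queue [library, kitchen, den, chapel, sauna, foyer, attic, gallery, garage]
Visit library → queue [kitchen, den, chapel, sauna, foyer, attic, gallery, garage]
Visit kitchen → queue [den, chapel, sauna, foyer, attic, gallery, garage]
Visit den; enqueue lobby → queue [chapel, sauna, foyer, attic, gallery, garage, lobby]
Visit chapel → queue [sauna, foyer, attic, gallery, garage, lobby]
Visit sauna → queue [foyer, attic, gallery, garage, lobby]
Visit foyer → queue [attic, gallery, garage, lobby]
Visit attic → queue [gallery, garage, lobby]
Visit gallery → queue [garage, lobby]
Visit garage → queue [lobby]
Visit lobby → queue []

study → vault → porch → patio → gym → studio → nursery → loft → library → kitchen → den → chapel → sauna → foyer → attic → gallery → garage → lobby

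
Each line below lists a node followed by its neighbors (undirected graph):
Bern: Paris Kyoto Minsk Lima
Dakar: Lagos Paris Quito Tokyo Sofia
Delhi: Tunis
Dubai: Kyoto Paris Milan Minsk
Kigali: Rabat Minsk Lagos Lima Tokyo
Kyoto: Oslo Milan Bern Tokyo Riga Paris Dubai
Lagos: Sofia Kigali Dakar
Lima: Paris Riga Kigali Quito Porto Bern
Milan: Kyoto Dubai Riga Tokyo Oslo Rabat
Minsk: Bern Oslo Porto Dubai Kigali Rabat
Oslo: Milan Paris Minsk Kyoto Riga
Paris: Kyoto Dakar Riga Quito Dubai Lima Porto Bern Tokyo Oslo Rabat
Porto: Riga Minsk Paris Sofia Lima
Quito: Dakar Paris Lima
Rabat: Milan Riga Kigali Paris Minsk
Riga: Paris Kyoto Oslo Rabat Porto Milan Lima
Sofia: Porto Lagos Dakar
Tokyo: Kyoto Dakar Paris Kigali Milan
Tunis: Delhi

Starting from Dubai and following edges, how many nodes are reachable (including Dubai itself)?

BFS from Dubai visits: Dubai, Kyoto, Paris, Milan, Minsk, Oslo, Bern, Tokyo, Riga, Dakar, Quito, Lima, Porto, Rabat, Kigali, Lagos, Sofia
Reachable nodes: 17 of 19 total.

17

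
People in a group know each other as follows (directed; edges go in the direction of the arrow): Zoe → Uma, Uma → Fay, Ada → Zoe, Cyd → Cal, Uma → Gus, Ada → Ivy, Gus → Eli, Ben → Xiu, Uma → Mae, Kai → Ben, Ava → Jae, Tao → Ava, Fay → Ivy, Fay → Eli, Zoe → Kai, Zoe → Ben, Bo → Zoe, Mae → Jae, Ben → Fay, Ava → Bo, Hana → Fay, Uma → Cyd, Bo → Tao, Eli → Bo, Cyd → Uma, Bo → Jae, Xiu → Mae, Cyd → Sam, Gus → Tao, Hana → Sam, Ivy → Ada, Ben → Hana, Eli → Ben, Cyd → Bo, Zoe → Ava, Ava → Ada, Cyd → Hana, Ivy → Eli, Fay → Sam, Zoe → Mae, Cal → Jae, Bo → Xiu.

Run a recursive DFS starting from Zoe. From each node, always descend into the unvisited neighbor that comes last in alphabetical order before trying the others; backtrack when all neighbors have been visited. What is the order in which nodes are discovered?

Zoe Uma Mae Jae Gus Tao Ava Bo Xiu Ada Ivy Eli Ben Hana Sam Fay Cyd Cal Kai

Visit Zoe
Zoe → Uma
Uma → Mae
Mae → Jae
Uma → Gus
Gus → Tao
Tao → Ava
Ava → Bo
Bo → Xiu
Ava → Ada
Ada → Ivy
Ivy → Eli
Eli → Ben
Ben → Hana
Hana → Sam
Hana → Fay
Uma → Cyd
Cyd → Cal
Zoe → Kai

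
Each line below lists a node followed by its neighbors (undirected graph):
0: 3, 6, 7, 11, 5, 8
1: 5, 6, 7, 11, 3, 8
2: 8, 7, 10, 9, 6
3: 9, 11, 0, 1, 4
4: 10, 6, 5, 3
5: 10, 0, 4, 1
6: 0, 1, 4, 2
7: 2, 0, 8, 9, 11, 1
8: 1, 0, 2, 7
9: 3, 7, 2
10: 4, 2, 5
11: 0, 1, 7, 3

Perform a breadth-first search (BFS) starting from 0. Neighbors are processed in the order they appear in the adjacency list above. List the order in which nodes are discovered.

Visit 0; enqueue 3, 6, 7, 11, 5, 8 → queue [3, 6, 7, 11, 5, 8]
Visit 3; enqueue 9, 1, 4 → queue [6, 7, 11, 5, 8, 9, 1, 4]
Visit 6; enqueue 2 → queue [7, 11, 5, 8, 9, 1, 4, 2]
Visit 7 → queue [11, 5, 8, 9, 1, 4, 2]
Visit 11 → queue [5, 8, 9, 1, 4, 2]
Visit 5; enqueue 10 → queue [8, 9, 1, 4, 2, 10]
Visit 8 → queue [9, 1, 4, 2, 10]
Visit 9 → queue [1, 4, 2, 10]
Visit 1 → queue [4, 2, 10]
Visit 4 → queue [2, 10]
Visit 2 → queue [10]
Visit 10 → queue []

0 → 3 → 6 → 7 → 11 → 5 → 8 → 9 → 1 → 4 → 2 → 10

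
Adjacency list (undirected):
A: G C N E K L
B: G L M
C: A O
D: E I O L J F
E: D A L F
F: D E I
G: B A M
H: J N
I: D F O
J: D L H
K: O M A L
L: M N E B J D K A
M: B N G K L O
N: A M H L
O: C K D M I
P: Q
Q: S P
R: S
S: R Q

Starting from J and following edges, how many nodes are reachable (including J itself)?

15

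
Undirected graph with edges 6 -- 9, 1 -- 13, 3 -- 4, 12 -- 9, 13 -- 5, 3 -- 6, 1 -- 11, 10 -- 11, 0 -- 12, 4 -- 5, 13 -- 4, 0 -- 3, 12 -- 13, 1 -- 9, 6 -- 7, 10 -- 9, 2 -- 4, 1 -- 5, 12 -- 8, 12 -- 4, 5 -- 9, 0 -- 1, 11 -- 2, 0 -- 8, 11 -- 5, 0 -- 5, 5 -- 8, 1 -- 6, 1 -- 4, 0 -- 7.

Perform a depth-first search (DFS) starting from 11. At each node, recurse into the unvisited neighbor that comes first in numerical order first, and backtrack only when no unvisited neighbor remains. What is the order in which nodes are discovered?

11 -> 1 -> 0 -> 3 -> 4 -> 2 -> 5 -> 8 -> 12 -> 9 -> 6 -> 7 -> 10 -> 13

Visit 11
11 → 1
1 → 0
0 → 3
3 → 4
4 → 2
4 → 5
5 → 8
8 → 12
12 → 9
9 → 6
6 → 7
9 → 10
12 → 13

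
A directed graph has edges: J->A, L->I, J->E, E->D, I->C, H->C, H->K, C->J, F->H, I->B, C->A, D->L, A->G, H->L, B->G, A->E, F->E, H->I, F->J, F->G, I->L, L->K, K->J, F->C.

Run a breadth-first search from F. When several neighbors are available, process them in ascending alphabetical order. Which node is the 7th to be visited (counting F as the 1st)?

Visit F; enqueue C, E, G, H, J → queue [C, E, G, H, J]
Visit C; enqueue A → queue [E, G, H, J, A]
Visit E; enqueue D → queue [G, H, J, A, D]
Visit G → queue [H, J, A, D]
Visit H; enqueue I, K, L → queue [J, A, D, I, K, L]
Visit J → queue [A, D, I, K, L]
Visit A → queue [D, I, K, L]
Visit D → queue [I, K, L]
Visit I; enqueue B → queue [K, L, B]
Visit K → queue [L, B]
Visit L → queue [B]
Visit B → queue []

Visit order: F, C, E, G, H, J, A, D, I, K, L, B

A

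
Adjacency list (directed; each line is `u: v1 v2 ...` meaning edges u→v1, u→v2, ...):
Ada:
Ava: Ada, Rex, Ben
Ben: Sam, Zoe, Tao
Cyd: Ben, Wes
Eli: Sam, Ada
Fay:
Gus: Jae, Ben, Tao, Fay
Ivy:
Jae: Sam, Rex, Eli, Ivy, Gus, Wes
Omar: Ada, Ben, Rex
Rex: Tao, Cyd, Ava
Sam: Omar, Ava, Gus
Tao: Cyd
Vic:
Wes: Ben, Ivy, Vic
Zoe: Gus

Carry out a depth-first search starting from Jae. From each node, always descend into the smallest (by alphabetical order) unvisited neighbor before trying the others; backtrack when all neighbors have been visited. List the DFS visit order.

Jae, Eli, Ada, Sam, Ava, Ben, Tao, Cyd, Wes, Ivy, Vic, Zoe, Gus, Fay, Rex, Omar

Visit Jae
Jae → Eli
Eli → Ada
Eli → Sam
Sam → Ava
Ava → Ben
Ben → Tao
Tao → Cyd
Cyd → Wes
Wes → Ivy
Wes → Vic
Ben → Zoe
Zoe → Gus
Gus → Fay
Ava → Rex
Sam → Omar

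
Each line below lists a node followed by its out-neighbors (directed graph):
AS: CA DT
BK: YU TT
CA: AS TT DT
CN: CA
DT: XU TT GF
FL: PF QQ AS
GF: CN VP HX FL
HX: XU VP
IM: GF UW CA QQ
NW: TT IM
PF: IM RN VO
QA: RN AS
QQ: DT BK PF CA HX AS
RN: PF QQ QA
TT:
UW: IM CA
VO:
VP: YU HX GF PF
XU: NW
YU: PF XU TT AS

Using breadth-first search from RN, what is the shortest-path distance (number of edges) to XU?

Level 0: RN
Level 1: PF, QA, QQ
Level 2: AS, BK, CA, DT, HX, IM, VO
Level 3: GF, TT, UW, VP, XU, YU
Level 4: CN, FL, NW
XU first appears at level 3.

3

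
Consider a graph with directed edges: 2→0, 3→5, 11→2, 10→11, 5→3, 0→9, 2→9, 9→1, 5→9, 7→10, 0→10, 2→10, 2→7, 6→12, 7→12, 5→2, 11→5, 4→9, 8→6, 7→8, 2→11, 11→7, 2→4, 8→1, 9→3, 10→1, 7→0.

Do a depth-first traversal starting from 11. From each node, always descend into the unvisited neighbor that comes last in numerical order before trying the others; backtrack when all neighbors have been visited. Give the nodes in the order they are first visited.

Visit 11
11 → 7
7 → 12
7 → 10
10 → 1
7 → 8
8 → 6
7 → 0
0 → 9
9 → 3
3 → 5
5 → 2
2 → 4

11 → 7 → 12 → 10 → 1 → 8 → 6 → 0 → 9 → 3 → 5 → 2 → 4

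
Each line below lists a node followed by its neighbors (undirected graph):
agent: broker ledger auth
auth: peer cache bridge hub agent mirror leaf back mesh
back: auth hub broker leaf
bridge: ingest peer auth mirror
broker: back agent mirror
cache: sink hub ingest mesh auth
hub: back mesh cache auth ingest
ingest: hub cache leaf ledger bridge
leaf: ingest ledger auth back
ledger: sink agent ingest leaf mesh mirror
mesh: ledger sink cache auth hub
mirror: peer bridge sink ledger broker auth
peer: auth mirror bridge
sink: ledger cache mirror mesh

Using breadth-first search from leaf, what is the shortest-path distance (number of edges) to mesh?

2

Level 0: leaf
Level 1: auth, back, ingest, ledger
Level 2: agent, bridge, broker, cache, hub, mesh, mirror, peer, sink
mesh first appears at level 2.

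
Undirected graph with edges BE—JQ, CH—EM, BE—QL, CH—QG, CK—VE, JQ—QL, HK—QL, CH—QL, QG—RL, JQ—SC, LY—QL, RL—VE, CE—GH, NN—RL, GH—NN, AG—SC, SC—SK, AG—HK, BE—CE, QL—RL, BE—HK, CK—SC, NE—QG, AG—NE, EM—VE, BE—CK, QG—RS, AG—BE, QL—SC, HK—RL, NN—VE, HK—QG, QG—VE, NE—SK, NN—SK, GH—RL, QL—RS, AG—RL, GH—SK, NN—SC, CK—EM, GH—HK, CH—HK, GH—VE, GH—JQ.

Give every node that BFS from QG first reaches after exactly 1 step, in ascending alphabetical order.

Level 0: QG
Level 1: CH, HK, NE, RL, RS, VE
Level 2: AG, BE, CK, EM, GH, NN, QL, SK
Level 3: CE, JQ, LY, SC

CH, HK, NE, RL, RS, VE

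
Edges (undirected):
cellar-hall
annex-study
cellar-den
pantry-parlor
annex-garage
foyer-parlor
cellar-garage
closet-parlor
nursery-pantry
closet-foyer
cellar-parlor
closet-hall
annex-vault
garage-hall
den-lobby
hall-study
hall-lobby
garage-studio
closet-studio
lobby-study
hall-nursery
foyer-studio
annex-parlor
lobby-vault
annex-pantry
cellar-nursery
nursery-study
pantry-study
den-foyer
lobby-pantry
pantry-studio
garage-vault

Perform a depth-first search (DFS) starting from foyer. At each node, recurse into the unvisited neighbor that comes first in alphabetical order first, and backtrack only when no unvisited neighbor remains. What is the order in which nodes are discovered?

Visit foyer
foyer → closet
closet → hall
hall → cellar
cellar → den
den → lobby
lobby → pantry
pantry → annex
annex → garage
garage → studio
garage → vault
annex → parlor
annex → study
study → nursery

foyer -> closet -> hall -> cellar -> den -> lobby -> pantry -> annex -> garage -> studio -> vault -> parlor -> study -> nursery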